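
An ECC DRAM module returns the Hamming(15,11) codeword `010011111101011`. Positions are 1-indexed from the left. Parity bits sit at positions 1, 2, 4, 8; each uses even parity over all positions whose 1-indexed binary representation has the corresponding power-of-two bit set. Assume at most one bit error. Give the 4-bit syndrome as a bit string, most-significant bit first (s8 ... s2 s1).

s1: b1⊕b3⊕b5⊕b7⊕b9⊕b11⊕b13⊕b15 = 0⊕0⊕1⊕1⊕1⊕0⊕0⊕1 = 0
s2: b2⊕b3⊕b6⊕b7⊕b10⊕b11⊕b14⊕b15 = 1⊕0⊕1⊕1⊕1⊕0⊕1⊕1 = 0
s4: b4⊕b5⊕b6⊕b7⊕b12⊕b13⊕b14⊕b15 = 0⊕1⊕1⊕1⊕1⊕0⊕1⊕1 = 0
s8: b8⊕b9⊕b10⊕b11⊕b12⊕b13⊕b14⊕b15 = 1⊕1⊕1⊕0⊕1⊕0⊕1⊕1 = 0
Syndrome (s8...s1) = 0000 → position 0 (no error).

0000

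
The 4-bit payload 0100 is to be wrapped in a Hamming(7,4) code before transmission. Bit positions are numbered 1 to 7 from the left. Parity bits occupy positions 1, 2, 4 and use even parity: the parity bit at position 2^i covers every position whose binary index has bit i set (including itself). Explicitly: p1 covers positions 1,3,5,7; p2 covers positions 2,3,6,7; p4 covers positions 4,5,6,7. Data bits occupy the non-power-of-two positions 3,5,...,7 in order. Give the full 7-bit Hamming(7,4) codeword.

1001100

Place data bits at non-power-of-two positions: b3=0, b5=1, b6=0, b7=0.
p1 = XOR of data positions {3,5,7} = 0⊕1⊕0 = 1
p2 = XOR of data positions {3,6,7} = 0⊕0⊕0 = 0
p4 = XOR of data positions {5,6,7} = 1⊕0⊕0 = 1
Codeword b1..b7 = 1001100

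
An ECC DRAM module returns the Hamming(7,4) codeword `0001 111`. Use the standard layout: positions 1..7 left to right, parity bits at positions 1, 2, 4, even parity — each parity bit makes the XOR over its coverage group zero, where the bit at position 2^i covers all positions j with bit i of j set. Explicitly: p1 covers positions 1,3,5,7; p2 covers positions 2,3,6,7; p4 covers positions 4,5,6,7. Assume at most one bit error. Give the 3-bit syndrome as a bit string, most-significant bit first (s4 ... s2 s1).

s1: b1⊕b3⊕b5⊕b7 = 0⊕0⊕1⊕1 = 0
s2: b2⊕b3⊕b6⊕b7 = 0⊕0⊕1⊕1 = 0
s4: b4⊕b5⊕b6⊕b7 = 1⊕1⊕1⊕1 = 0
Syndrome (s4...s1) = 000 → position 0 (no error).

000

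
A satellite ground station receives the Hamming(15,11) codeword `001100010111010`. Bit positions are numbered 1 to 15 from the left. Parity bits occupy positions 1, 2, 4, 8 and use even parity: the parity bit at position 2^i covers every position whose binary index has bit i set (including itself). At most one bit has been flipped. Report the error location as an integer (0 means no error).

12

s1: b1⊕b3⊕b5⊕b7⊕b9⊕b11⊕b13⊕b15 = 0⊕1⊕0⊕0⊕0⊕1⊕0⊕0 = 0
s2: b2⊕b3⊕b6⊕b7⊕b10⊕b11⊕b14⊕b15 = 0⊕1⊕0⊕0⊕1⊕1⊕1⊕0 = 0
s4: b4⊕b5⊕b6⊕b7⊕b12⊕b13⊕b14⊕b15 = 1⊕0⊕0⊕0⊕1⊕0⊕1⊕0 = 1
s8: b8⊕b9⊕b10⊕b11⊕b12⊕b13⊕b14⊕b15 = 1⊕0⊕1⊕1⊕1⊕0⊕1⊕0 = 1
Syndrome (s8...s1) = 1100 → position 12.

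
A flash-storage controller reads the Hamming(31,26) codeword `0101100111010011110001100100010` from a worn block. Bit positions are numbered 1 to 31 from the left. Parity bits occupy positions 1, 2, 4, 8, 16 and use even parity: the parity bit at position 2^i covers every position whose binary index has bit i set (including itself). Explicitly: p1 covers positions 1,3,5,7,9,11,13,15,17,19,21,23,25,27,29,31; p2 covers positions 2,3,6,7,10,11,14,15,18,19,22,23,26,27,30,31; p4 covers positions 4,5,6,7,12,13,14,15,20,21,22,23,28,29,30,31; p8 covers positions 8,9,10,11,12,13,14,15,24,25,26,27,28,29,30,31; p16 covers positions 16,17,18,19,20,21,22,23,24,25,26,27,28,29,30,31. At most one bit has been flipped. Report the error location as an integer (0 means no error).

29

s1: b1⊕b3⊕b5⊕b7⊕b9⊕b11⊕b13⊕b15⊕b17⊕b19⊕b21⊕b23⊕b25⊕b27⊕b29⊕b31 = 0⊕0⊕1⊕0⊕1⊕0⊕0⊕1⊕1⊕0⊕0⊕1⊕0⊕0⊕0⊕0 = 1
s2: b2⊕b3⊕b6⊕b7⊕b10⊕b11⊕b14⊕b15⊕b18⊕b19⊕b22⊕b23⊕b26⊕b27⊕b30⊕b31 = 1⊕0⊕0⊕0⊕1⊕0⊕0⊕1⊕1⊕0⊕1⊕1⊕1⊕0⊕1⊕0 = 0
s4: b4⊕b5⊕b6⊕b7⊕b12⊕b13⊕b14⊕b15⊕b20⊕b21⊕b22⊕b23⊕b28⊕b29⊕b30⊕b31 = 1⊕1⊕0⊕0⊕1⊕0⊕0⊕1⊕0⊕0⊕1⊕1⊕0⊕0⊕1⊕0 = 1
s8: b8⊕b9⊕b10⊕b11⊕b12⊕b13⊕b14⊕b15⊕b24⊕b25⊕b26⊕b27⊕b28⊕b29⊕b30⊕b31 = 1⊕1⊕1⊕0⊕1⊕0⊕0⊕1⊕0⊕0⊕1⊕0⊕0⊕0⊕1⊕0 = 1
s16: b16⊕b17⊕b18⊕b19⊕b20⊕b21⊕b22⊕b23⊕b24⊕b25⊕b26⊕b27⊕b28⊕b29⊕b30⊕b31 = 1⊕1⊕1⊕0⊕0⊕0⊕1⊕1⊕0⊕0⊕1⊕0⊕0⊕0⊕1⊕0 = 1
Syndrome (s16...s1) = 11101 → position 29.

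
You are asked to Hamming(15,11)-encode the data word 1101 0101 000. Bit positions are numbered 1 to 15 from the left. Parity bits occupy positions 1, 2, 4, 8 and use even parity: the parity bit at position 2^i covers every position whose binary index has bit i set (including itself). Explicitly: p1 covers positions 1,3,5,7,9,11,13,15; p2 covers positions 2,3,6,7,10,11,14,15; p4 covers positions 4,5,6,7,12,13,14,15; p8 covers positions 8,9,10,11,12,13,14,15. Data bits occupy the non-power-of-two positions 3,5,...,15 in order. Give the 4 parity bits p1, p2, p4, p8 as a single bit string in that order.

Place data bits at non-power-of-two positions: b3=1, b5=1, b6=0, b7=1, b9=0, b10=1, b11=0, b12=1, b13=0, b14=0, b15=0.
p1 = XOR of data positions {3,5,7,9,11,13,15} = 1⊕1⊕1⊕0⊕0⊕0⊕0 = 1
p2 = XOR of data positions {3,6,7,10,11,14,15} = 1⊕0⊕1⊕1⊕0⊕0⊕0 = 1
p4 = XOR of data positions {5,6,7,12,13,14,15} = 1⊕0⊕1⊕1⊕0⊕0⊕0 = 1
p8 = XOR of data positions {9,10,11,12,13,14,15} = 0⊕1⊕0⊕1⊕0⊕0⊕0 = 0
Parity bits p1,p2,p4,p8 = 1110

1110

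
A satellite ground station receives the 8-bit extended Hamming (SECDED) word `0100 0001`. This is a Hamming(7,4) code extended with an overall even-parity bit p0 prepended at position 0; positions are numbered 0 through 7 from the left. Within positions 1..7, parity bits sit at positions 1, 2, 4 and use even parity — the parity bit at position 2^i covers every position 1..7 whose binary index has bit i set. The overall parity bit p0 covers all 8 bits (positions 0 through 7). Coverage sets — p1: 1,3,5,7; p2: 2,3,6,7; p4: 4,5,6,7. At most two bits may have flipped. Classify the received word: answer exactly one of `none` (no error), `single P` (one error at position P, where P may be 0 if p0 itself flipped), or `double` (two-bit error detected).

s1: b1⊕b3⊕b5⊕b7 = 1⊕0⊕0⊕1 = 0
s2: b2⊕b3⊕b6⊕b7 = 0⊕0⊕0⊕1 = 1
s4: b4⊕b5⊕b6⊕b7 = 0⊕0⊕0⊕1 = 1
Syndrome (s4...s1) = 110 → position 6.
Overall parity (XOR of all 8 bits, including p0): 0⊕1⊕0⊕0⊕0⊕0⊕0⊕1 = 0
Overall=0, syndrome position=6 → double-bit error detected (uncorrectable).

double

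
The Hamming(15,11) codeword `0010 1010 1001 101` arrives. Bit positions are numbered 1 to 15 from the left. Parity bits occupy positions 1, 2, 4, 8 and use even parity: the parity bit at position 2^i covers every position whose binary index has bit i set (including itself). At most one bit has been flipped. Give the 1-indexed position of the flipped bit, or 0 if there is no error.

6

s1: b1⊕b3⊕b5⊕b7⊕b9⊕b11⊕b13⊕b15 = 0⊕1⊕1⊕1⊕1⊕0⊕1⊕1 = 0
s2: b2⊕b3⊕b6⊕b7⊕b10⊕b11⊕b14⊕b15 = 0⊕1⊕0⊕1⊕0⊕0⊕0⊕1 = 1
s4: b4⊕b5⊕b6⊕b7⊕b12⊕b13⊕b14⊕b15 = 0⊕1⊕0⊕1⊕1⊕1⊕0⊕1 = 1
s8: b8⊕b9⊕b10⊕b11⊕b12⊕b13⊕b14⊕b15 = 0⊕1⊕0⊕0⊕1⊕1⊕0⊕1 = 0
Syndrome (s8...s1) = 0110 → position 6.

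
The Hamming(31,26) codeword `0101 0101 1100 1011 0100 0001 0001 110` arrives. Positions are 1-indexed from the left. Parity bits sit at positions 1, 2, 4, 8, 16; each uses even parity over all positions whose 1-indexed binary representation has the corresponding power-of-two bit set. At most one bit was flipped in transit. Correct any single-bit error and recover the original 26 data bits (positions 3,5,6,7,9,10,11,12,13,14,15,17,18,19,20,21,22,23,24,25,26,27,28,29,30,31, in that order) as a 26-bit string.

s1: b1⊕b3⊕b5⊕b7⊕b9⊕b11⊕b13⊕b15⊕b17⊕b19⊕b21⊕b23⊕b25⊕b27⊕b29⊕b31 = 0⊕0⊕0⊕0⊕1⊕0⊕1⊕1⊕0⊕0⊕0⊕0⊕0⊕0⊕1⊕0 = 0
s2: b2⊕b3⊕b6⊕b7⊕b10⊕b11⊕b14⊕b15⊕b18⊕b19⊕b22⊕b23⊕b26⊕b27⊕b30⊕b31 = 1⊕0⊕1⊕0⊕1⊕0⊕0⊕1⊕1⊕0⊕0⊕0⊕0⊕0⊕1⊕0 = 0
s4: b4⊕b5⊕b6⊕b7⊕b12⊕b13⊕b14⊕b15⊕b20⊕b21⊕b22⊕b23⊕b28⊕b29⊕b30⊕b31 = 1⊕0⊕1⊕0⊕0⊕1⊕0⊕1⊕0⊕0⊕0⊕0⊕1⊕1⊕1⊕0 = 1
s8: b8⊕b9⊕b10⊕b11⊕b12⊕b13⊕b14⊕b15⊕b24⊕b25⊕b26⊕b27⊕b28⊕b29⊕b30⊕b31 = 1⊕1⊕1⊕0⊕0⊕1⊕0⊕1⊕1⊕0⊕0⊕0⊕1⊕1⊕1⊕0 = 1
s16: b16⊕b17⊕b18⊕b19⊕b20⊕b21⊕b22⊕b23⊕b24⊕b25⊕b26⊕b27⊕b28⊕b29⊕b30⊕b31 = 1⊕0⊕1⊕0⊕0⊕0⊕0⊕0⊕1⊕0⊕0⊕0⊕1⊕1⊕1⊕0 = 0
Syndrome (s16...s1) = 01100 → position 12.
Flip bit 12: corrected codeword = 0101010111011011010000010001110
Data bits at positions 3,5,6,7,9,10,11,12,13,14,15,17,18,19,20,21,22,23,24,25,26,27,28,29,30,31: 00101101101010000010001110

00101101101010000010001110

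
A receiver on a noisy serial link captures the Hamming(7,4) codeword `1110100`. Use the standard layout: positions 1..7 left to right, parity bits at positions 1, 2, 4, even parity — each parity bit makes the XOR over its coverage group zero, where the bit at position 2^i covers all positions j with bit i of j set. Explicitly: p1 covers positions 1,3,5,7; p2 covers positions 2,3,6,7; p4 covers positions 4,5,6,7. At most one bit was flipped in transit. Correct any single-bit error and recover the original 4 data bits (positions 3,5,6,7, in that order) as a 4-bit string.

s1: b1⊕b3⊕b5⊕b7 = 1⊕1⊕1⊕0 = 1
s2: b2⊕b3⊕b6⊕b7 = 1⊕1⊕0⊕0 = 0
s4: b4⊕b5⊕b6⊕b7 = 0⊕1⊕0⊕0 = 1
Syndrome (s4...s1) = 101 → position 5.
Flip bit 5: corrected codeword = 1110000
Data bits at positions 3,5,6,7: 1000

1000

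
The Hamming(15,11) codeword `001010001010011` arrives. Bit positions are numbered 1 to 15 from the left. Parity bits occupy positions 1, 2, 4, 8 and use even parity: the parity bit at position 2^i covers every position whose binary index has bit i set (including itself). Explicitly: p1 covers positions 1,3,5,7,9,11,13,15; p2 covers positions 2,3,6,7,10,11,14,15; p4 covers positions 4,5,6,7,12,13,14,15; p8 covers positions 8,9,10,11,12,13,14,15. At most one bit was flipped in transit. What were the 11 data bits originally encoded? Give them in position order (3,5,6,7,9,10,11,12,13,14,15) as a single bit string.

s1: b1⊕b3⊕b5⊕b7⊕b9⊕b11⊕b13⊕b15 = 0⊕1⊕1⊕0⊕1⊕1⊕0⊕1 = 1
s2: b2⊕b3⊕b6⊕b7⊕b10⊕b11⊕b14⊕b15 = 0⊕1⊕0⊕0⊕0⊕1⊕1⊕1 = 0
s4: b4⊕b5⊕b6⊕b7⊕b12⊕b13⊕b14⊕b15 = 0⊕1⊕0⊕0⊕0⊕0⊕1⊕1 = 1
s8: b8⊕b9⊕b10⊕b11⊕b12⊕b13⊕b14⊕b15 = 0⊕1⊕0⊕1⊕0⊕0⊕1⊕1 = 0
Syndrome (s8...s1) = 0101 → position 5.
Flip bit 5: corrected codeword = 001000001010011
Data bits at positions 3,5,6,7,9,10,11,12,13,14,15: 10001010011

10001010011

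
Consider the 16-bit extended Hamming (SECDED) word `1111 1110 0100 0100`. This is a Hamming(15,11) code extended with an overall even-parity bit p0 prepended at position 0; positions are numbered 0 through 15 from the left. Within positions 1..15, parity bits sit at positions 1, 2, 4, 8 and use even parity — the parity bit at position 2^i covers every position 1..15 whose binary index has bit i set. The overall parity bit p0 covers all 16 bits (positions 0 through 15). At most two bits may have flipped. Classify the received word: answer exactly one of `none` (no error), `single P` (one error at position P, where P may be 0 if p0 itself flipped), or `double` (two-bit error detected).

single 3

s1: b1⊕b3⊕b5⊕b7⊕b9⊕b11⊕b13⊕b15 = 1⊕1⊕1⊕0⊕1⊕0⊕1⊕0 = 1
s2: b2⊕b3⊕b6⊕b7⊕b10⊕b11⊕b14⊕b15 = 1⊕1⊕1⊕0⊕0⊕0⊕0⊕0 = 1
s4: b4⊕b5⊕b6⊕b7⊕b12⊕b13⊕b14⊕b15 = 1⊕1⊕1⊕0⊕0⊕1⊕0⊕0 = 0
s8: b8⊕b9⊕b10⊕b11⊕b12⊕b13⊕b14⊕b15 = 0⊕1⊕0⊕0⊕0⊕1⊕0⊕0 = 0
Syndrome (s8...s1) = 0011 → position 3.
Overall parity (XOR of all 16 bits, including p0): 1⊕1⊕1⊕1⊕1⊕1⊕1⊕0⊕0⊕1⊕0⊕0⊕0⊕1⊕0⊕0 = 1
Overall=1, syndrome position=3 → single-bit error at position 3.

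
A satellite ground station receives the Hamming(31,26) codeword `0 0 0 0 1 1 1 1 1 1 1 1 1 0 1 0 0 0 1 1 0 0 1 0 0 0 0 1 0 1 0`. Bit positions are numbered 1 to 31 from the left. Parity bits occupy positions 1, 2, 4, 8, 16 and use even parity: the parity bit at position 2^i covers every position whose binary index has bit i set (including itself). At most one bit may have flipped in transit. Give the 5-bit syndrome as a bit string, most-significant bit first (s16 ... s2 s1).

s1: b1⊕b3⊕b5⊕b7⊕b9⊕b11⊕b13⊕b15⊕b17⊕b19⊕b21⊕b23⊕b25⊕b27⊕b29⊕b31 = 0⊕0⊕1⊕1⊕1⊕1⊕1⊕1⊕0⊕1⊕0⊕1⊕0⊕0⊕0⊕0 = 0
s2: b2⊕b3⊕b6⊕b7⊕b10⊕b11⊕b14⊕b15⊕b18⊕b19⊕b22⊕b23⊕b26⊕b27⊕b30⊕b31 = 0⊕0⊕1⊕1⊕1⊕1⊕0⊕1⊕0⊕1⊕0⊕1⊕0⊕0⊕1⊕0 = 0
s4: b4⊕b5⊕b6⊕b7⊕b12⊕b13⊕b14⊕b15⊕b20⊕b21⊕b22⊕b23⊕b28⊕b29⊕b30⊕b31 = 0⊕1⊕1⊕1⊕1⊕1⊕0⊕1⊕1⊕0⊕0⊕1⊕1⊕0⊕1⊕0 = 0
s8: b8⊕b9⊕b10⊕b11⊕b12⊕b13⊕b14⊕b15⊕b24⊕b25⊕b26⊕b27⊕b28⊕b29⊕b30⊕b31 = 1⊕1⊕1⊕1⊕1⊕1⊕0⊕1⊕0⊕0⊕0⊕0⊕1⊕0⊕1⊕0 = 1
s16: b16⊕b17⊕b18⊕b19⊕b20⊕b21⊕b22⊕b23⊕b24⊕b25⊕b26⊕b27⊕b28⊕b29⊕b30⊕b31 = 0⊕0⊕0⊕1⊕1⊕0⊕0⊕1⊕0⊕0⊕0⊕0⊕1⊕0⊕1⊕0 = 1
Syndrome (s16...s1) = 11000 → position 24.

11000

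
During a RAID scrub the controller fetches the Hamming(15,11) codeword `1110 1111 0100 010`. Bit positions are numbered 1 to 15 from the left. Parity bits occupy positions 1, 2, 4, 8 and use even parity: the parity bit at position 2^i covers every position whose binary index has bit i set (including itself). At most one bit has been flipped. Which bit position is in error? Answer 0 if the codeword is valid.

8

s1: b1⊕b3⊕b5⊕b7⊕b9⊕b11⊕b13⊕b15 = 1⊕1⊕1⊕1⊕0⊕0⊕0⊕0 = 0
s2: b2⊕b3⊕b6⊕b7⊕b10⊕b11⊕b14⊕b15 = 1⊕1⊕1⊕1⊕1⊕0⊕1⊕0 = 0
s4: b4⊕b5⊕b6⊕b7⊕b12⊕b13⊕b14⊕b15 = 0⊕1⊕1⊕1⊕0⊕0⊕1⊕0 = 0
s8: b8⊕b9⊕b10⊕b11⊕b12⊕b13⊕b14⊕b15 = 1⊕0⊕1⊕0⊕0⊕0⊕1⊕0 = 1
Syndrome (s8...s1) = 1000 → position 8.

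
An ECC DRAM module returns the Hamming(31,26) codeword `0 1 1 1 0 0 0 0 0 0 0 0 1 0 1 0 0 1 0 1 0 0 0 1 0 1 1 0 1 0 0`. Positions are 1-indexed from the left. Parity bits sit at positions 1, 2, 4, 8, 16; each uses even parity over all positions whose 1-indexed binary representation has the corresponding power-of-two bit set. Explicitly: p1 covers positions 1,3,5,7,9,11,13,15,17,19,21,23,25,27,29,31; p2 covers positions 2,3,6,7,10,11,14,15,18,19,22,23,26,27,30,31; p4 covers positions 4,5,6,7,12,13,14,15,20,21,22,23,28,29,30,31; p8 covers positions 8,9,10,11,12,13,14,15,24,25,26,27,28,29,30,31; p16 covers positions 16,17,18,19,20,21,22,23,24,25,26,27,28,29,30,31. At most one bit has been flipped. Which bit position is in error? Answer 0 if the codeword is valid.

5

s1: b1⊕b3⊕b5⊕b7⊕b9⊕b11⊕b13⊕b15⊕b17⊕b19⊕b21⊕b23⊕b25⊕b27⊕b29⊕b31 = 0⊕1⊕0⊕0⊕0⊕0⊕1⊕1⊕0⊕0⊕0⊕0⊕0⊕1⊕1⊕0 = 1
s2: b2⊕b3⊕b6⊕b7⊕b10⊕b11⊕b14⊕b15⊕b18⊕b19⊕b22⊕b23⊕b26⊕b27⊕b30⊕b31 = 1⊕1⊕0⊕0⊕0⊕0⊕0⊕1⊕1⊕0⊕0⊕0⊕1⊕1⊕0⊕0 = 0
s4: b4⊕b5⊕b6⊕b7⊕b12⊕b13⊕b14⊕b15⊕b20⊕b21⊕b22⊕b23⊕b28⊕b29⊕b30⊕b31 = 1⊕0⊕0⊕0⊕0⊕1⊕0⊕1⊕1⊕0⊕0⊕0⊕0⊕1⊕0⊕0 = 1
s8: b8⊕b9⊕b10⊕b11⊕b12⊕b13⊕b14⊕b15⊕b24⊕b25⊕b26⊕b27⊕b28⊕b29⊕b30⊕b31 = 0⊕0⊕0⊕0⊕0⊕1⊕0⊕1⊕1⊕0⊕1⊕1⊕0⊕1⊕0⊕0 = 0
s16: b16⊕b17⊕b18⊕b19⊕b20⊕b21⊕b22⊕b23⊕b24⊕b25⊕b26⊕b27⊕b28⊕b29⊕b30⊕b31 = 0⊕0⊕1⊕0⊕1⊕0⊕0⊕0⊕1⊕0⊕1⊕1⊕0⊕1⊕0⊕0 = 0
Syndrome (s16...s1) = 00101 → position 5.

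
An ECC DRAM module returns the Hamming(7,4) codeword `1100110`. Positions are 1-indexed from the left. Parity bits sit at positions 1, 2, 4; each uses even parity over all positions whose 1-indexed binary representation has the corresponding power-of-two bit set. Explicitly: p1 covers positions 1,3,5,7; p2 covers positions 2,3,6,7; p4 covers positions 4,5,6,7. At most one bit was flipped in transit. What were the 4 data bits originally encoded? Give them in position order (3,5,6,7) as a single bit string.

0110

s1: b1⊕b3⊕b5⊕b7 = 1⊕0⊕1⊕0 = 0
s2: b2⊕b3⊕b6⊕b7 = 1⊕0⊕1⊕0 = 0
s4: b4⊕b5⊕b6⊕b7 = 0⊕1⊕1⊕0 = 0
Syndrome (s4...s1) = 000 → position 0 (no error).
No correction needed.
Data bits at positions 3,5,6,7: 0110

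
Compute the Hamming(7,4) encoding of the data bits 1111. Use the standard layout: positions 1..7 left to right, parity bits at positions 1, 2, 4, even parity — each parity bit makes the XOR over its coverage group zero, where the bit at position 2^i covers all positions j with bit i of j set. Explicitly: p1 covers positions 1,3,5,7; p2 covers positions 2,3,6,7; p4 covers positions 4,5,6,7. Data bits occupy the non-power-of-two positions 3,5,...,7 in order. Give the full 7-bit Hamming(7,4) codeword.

Place data bits at non-power-of-two positions: b3=1, b5=1, b6=1, b7=1.
p1 = XOR of data positions {3,5,7} = 1⊕1⊕1 = 1
p2 = XOR of data positions {3,6,7} = 1⊕1⊕1 = 1
p4 = XOR of data positions {5,6,7} = 1⊕1⊕1 = 1
Codeword b1..b7 = 1111111

1111111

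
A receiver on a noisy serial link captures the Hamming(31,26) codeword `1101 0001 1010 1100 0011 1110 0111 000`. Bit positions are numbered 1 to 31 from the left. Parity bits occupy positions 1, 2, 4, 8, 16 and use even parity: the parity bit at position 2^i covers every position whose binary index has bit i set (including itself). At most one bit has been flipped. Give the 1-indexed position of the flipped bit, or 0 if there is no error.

0

s1: b1⊕b3⊕b5⊕b7⊕b9⊕b11⊕b13⊕b15⊕b17⊕b19⊕b21⊕b23⊕b25⊕b27⊕b29⊕b31 = 1⊕0⊕0⊕0⊕1⊕1⊕1⊕0⊕0⊕1⊕1⊕1⊕0⊕1⊕0⊕0 = 0
s2: b2⊕b3⊕b6⊕b7⊕b10⊕b11⊕b14⊕b15⊕b18⊕b19⊕b22⊕b23⊕b26⊕b27⊕b30⊕b31 = 1⊕0⊕0⊕0⊕0⊕1⊕1⊕0⊕0⊕1⊕1⊕1⊕1⊕1⊕0⊕0 = 0
s4: b4⊕b5⊕b6⊕b7⊕b12⊕b13⊕b14⊕b15⊕b20⊕b21⊕b22⊕b23⊕b28⊕b29⊕b30⊕b31 = 1⊕0⊕0⊕0⊕0⊕1⊕1⊕0⊕1⊕1⊕1⊕1⊕1⊕0⊕0⊕0 = 0
s8: b8⊕b9⊕b10⊕b11⊕b12⊕b13⊕b14⊕b15⊕b24⊕b25⊕b26⊕b27⊕b28⊕b29⊕b30⊕b31 = 1⊕1⊕0⊕1⊕0⊕1⊕1⊕0⊕0⊕0⊕1⊕1⊕1⊕0⊕0⊕0 = 0
s16: b16⊕b17⊕b18⊕b19⊕b20⊕b21⊕b22⊕b23⊕b24⊕b25⊕b26⊕b27⊕b28⊕b29⊕b30⊕b31 = 0⊕0⊕0⊕1⊕1⊕1⊕1⊕1⊕0⊕0⊕1⊕1⊕1⊕0⊕0⊕0 = 0
Syndrome (s16...s1) = 00000 → position 0 (no error).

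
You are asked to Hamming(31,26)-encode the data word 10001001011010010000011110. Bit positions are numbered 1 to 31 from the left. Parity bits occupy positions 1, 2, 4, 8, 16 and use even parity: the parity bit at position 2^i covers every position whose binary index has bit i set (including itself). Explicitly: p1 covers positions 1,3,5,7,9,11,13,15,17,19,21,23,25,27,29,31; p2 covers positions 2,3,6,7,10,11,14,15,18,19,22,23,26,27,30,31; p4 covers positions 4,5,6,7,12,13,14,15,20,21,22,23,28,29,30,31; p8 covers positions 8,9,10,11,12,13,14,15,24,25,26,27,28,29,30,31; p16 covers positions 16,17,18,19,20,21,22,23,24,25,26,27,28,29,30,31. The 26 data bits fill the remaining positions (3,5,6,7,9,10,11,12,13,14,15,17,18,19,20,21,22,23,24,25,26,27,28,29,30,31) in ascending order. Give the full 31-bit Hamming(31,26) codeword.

Place data bits at non-power-of-two positions: b3=1, b5=0, b6=0, b7=0, b9=1, b10=0, b11=0, b12=1, b13=0, b14=1, b15=1, b17=0, b18=1, b19=0, b20=0, b21=1, b22=0, b23=0, b24=0, b25=0, b26=0, b27=1, b28=1, b29=1, b30=1, b31=0.
p1 = XOR of data positions {3,5,7,9,11,13,15,17,19,21,23,25,27,29,31} = 1⊕0⊕0⊕1⊕0⊕0⊕1⊕0⊕0⊕1⊕0⊕0⊕1⊕1⊕0 = 0
p2 = XOR of data positions {3,6,7,10,11,14,15,18,19,22,23,26,27,30,31} = 1⊕0⊕0⊕0⊕0⊕1⊕1⊕1⊕0⊕0⊕0⊕0⊕1⊕1⊕0 = 0
p4 = XOR of data positions {5,6,7,12,13,14,15,20,21,22,23,28,29,30,31} = 0⊕0⊕0⊕1⊕0⊕1⊕1⊕0⊕1⊕0⊕0⊕1⊕1⊕1⊕0 = 1
p8 = XOR of data positions {9,10,11,12,13,14,15,24,25,26,27,28,29,30,31} = 1⊕0⊕0⊕1⊕0⊕1⊕1⊕0⊕0⊕0⊕1⊕1⊕1⊕1⊕0 = 0
p16 = XOR of data positions {17,18,19,20,21,22,23,24,25,26,27,28,29,30,31} = 0⊕1⊕0⊕0⊕1⊕0⊕0⊕0⊕0⊕0⊕1⊕1⊕1⊕1⊕0 = 0
Codeword b1..b31 = 0011000010010110010010000011110

0011000010010110010010000011110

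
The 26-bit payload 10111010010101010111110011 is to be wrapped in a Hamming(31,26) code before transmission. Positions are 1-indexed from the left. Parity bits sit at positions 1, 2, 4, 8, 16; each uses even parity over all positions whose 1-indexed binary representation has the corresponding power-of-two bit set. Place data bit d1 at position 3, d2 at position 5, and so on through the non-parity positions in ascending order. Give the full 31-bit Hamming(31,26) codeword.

1111011110100100101010111110011

Place data bits at non-power-of-two positions: b3=1, b5=0, b6=1, b7=1, b9=1, b10=0, b11=1, b12=0, b13=0, b14=1, b15=0, b17=1, b18=0, b19=1, b20=0, b21=1, b22=0, b23=1, b24=1, b25=1, b26=1, b27=1, b28=0, b29=0, b30=1, b31=1.
p1 = XOR of data positions {3,5,7,9,11,13,15,17,19,21,23,25,27,29,31} = 1⊕0⊕1⊕1⊕1⊕0⊕0⊕1⊕1⊕1⊕1⊕1⊕1⊕0⊕1 = 1
p2 = XOR of data positions {3,6,7,10,11,14,15,18,19,22,23,26,27,30,31} = 1⊕1⊕1⊕0⊕1⊕1⊕0⊕0⊕1⊕0⊕1⊕1⊕1⊕1⊕1 = 1
p4 = XOR of data positions {5,6,7,12,13,14,15,20,21,22,23,28,29,30,31} = 0⊕1⊕1⊕0⊕0⊕1⊕0⊕0⊕1⊕0⊕1⊕0⊕0⊕1⊕1 = 1
p8 = XOR of data positions {9,10,11,12,13,14,15,24,25,26,27,28,29,30,31} = 1⊕0⊕1⊕0⊕0⊕1⊕0⊕1⊕1⊕1⊕1⊕0⊕0⊕1⊕1 = 1
p16 = XOR of data positions {17,18,19,20,21,22,23,24,25,26,27,28,29,30,31} = 1⊕0⊕1⊕0⊕1⊕0⊕1⊕1⊕1⊕1⊕1⊕0⊕0⊕1⊕1 = 0
Codeword b1..b31 = 1111011110100100101010111110011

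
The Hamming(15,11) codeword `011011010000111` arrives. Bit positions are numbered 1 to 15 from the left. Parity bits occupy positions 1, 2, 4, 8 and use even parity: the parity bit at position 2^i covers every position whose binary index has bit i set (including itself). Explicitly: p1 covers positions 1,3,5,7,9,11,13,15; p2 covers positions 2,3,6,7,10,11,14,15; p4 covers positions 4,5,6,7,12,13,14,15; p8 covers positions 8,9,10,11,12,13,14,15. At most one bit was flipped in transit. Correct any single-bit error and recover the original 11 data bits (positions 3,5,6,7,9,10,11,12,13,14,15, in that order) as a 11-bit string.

s1: b1⊕b3⊕b5⊕b7⊕b9⊕b11⊕b13⊕b15 = 0⊕1⊕1⊕0⊕0⊕0⊕1⊕1 = 0
s2: b2⊕b3⊕b6⊕b7⊕b10⊕b11⊕b14⊕b15 = 1⊕1⊕1⊕0⊕0⊕0⊕1⊕1 = 1
s4: b4⊕b5⊕b6⊕b7⊕b12⊕b13⊕b14⊕b15 = 0⊕1⊕1⊕0⊕0⊕1⊕1⊕1 = 1
s8: b8⊕b9⊕b10⊕b11⊕b12⊕b13⊕b14⊕b15 = 1⊕0⊕0⊕0⊕0⊕1⊕1⊕1 = 0
Syndrome (s8...s1) = 0110 → position 6.
Flip bit 6: corrected codeword = 011010010000111
Data bits at positions 3,5,6,7,9,10,11,12,13,14,15: 11000000111

11000000111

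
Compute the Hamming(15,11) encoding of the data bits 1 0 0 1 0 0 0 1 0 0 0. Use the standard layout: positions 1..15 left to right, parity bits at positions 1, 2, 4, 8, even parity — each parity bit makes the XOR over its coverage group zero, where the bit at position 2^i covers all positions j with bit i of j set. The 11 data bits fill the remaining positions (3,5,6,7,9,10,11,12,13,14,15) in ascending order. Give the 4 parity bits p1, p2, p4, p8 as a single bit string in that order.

0001

Place data bits at non-power-of-two positions: b3=1, b5=0, b6=0, b7=1, b9=0, b10=0, b11=0, b12=1, b13=0, b14=0, b15=0.
p1 = XOR of data positions {3,5,7,9,11,13,15} = 1⊕0⊕1⊕0⊕0⊕0⊕0 = 0
p2 = XOR of data positions {3,6,7,10,11,14,15} = 1⊕0⊕1⊕0⊕0⊕0⊕0 = 0
p4 = XOR of data positions {5,6,7,12,13,14,15} = 0⊕0⊕1⊕1⊕0⊕0⊕0 = 0
p8 = XOR of data positions {9,10,11,12,13,14,15} = 0⊕0⊕0⊕1⊕0⊕0⊕0 = 1
Parity bits p1,p2,p4,p8 = 0001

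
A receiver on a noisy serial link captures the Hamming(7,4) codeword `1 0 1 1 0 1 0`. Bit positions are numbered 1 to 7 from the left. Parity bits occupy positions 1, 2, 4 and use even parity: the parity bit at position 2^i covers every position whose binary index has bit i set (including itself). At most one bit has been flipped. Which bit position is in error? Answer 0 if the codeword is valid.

0

s1: b1⊕b3⊕b5⊕b7 = 1⊕1⊕0⊕0 = 0
s2: b2⊕b3⊕b6⊕b7 = 0⊕1⊕1⊕0 = 0
s4: b4⊕b5⊕b6⊕b7 = 1⊕0⊕1⊕0 = 0
Syndrome (s4...s1) = 000 → position 0 (no error).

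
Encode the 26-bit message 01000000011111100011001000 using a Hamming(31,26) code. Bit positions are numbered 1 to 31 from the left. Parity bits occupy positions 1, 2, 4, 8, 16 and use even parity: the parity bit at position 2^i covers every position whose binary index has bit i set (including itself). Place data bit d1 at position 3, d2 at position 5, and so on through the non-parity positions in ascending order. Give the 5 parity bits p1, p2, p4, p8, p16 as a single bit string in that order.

10111

Place data bits at non-power-of-two positions: b3=0, b5=1, b6=0, b7=0, b9=0, b10=0, b11=0, b12=0, b13=0, b14=1, b15=1, b17=1, b18=1, b19=1, b20=1, b21=0, b22=0, b23=0, b24=1, b25=1, b26=0, b27=0, b28=1, b29=0, b30=0, b31=0.
p1 = XOR of data positions {3,5,7,9,11,13,15,17,19,21,23,25,27,29,31} = 0⊕1⊕0⊕0⊕0⊕0⊕1⊕1⊕1⊕0⊕0⊕1⊕0⊕0⊕0 = 1
p2 = XOR of data positions {3,6,7,10,11,14,15,18,19,22,23,26,27,30,31} = 0⊕0⊕0⊕0⊕0⊕1⊕1⊕1⊕1⊕0⊕0⊕0⊕0⊕0⊕0 = 0
p4 = XOR of data positions {5,6,7,12,13,14,15,20,21,22,23,28,29,30,31} = 1⊕0⊕0⊕0⊕0⊕1⊕1⊕1⊕0⊕0⊕0⊕1⊕0⊕0⊕0 = 1
p8 = XOR of data positions {9,10,11,12,13,14,15,24,25,26,27,28,29,30,31} = 0⊕0⊕0⊕0⊕0⊕1⊕1⊕1⊕1⊕0⊕0⊕1⊕0⊕0⊕0 = 1
p16 = XOR of data positions {17,18,19,20,21,22,23,24,25,26,27,28,29,30,31} = 1⊕1⊕1⊕1⊕0⊕0⊕0⊕1⊕1⊕0⊕0⊕1⊕0⊕0⊕0 = 1
Parity bits p1,p2,p4,p8,p16 = 10111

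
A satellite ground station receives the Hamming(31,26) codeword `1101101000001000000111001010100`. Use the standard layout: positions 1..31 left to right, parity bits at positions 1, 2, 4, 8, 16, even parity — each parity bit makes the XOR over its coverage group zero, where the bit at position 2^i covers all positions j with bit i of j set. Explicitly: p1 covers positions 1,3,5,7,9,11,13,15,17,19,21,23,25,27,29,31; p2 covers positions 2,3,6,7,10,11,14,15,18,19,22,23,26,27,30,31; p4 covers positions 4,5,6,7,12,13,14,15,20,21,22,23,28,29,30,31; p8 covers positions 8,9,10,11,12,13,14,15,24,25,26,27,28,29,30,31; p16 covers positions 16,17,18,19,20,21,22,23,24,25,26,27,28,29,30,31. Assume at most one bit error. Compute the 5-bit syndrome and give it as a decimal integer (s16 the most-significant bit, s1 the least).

0

s1: b1⊕b3⊕b5⊕b7⊕b9⊕b11⊕b13⊕b15⊕b17⊕b19⊕b21⊕b23⊕b25⊕b27⊕b29⊕b31 = 1⊕0⊕1⊕1⊕0⊕0⊕1⊕0⊕0⊕0⊕1⊕0⊕1⊕1⊕1⊕0 = 0
s2: b2⊕b3⊕b6⊕b7⊕b10⊕b11⊕b14⊕b15⊕b18⊕b19⊕b22⊕b23⊕b26⊕b27⊕b30⊕b31 = 1⊕0⊕0⊕1⊕0⊕0⊕0⊕0⊕0⊕0⊕1⊕0⊕0⊕1⊕0⊕0 = 0
s4: b4⊕b5⊕b6⊕b7⊕b12⊕b13⊕b14⊕b15⊕b20⊕b21⊕b22⊕b23⊕b28⊕b29⊕b30⊕b31 = 1⊕1⊕0⊕1⊕0⊕1⊕0⊕0⊕1⊕1⊕1⊕0⊕0⊕1⊕0⊕0 = 0
s8: b8⊕b9⊕b10⊕b11⊕b12⊕b13⊕b14⊕b15⊕b24⊕b25⊕b26⊕b27⊕b28⊕b29⊕b30⊕b31 = 0⊕0⊕0⊕0⊕0⊕1⊕0⊕0⊕0⊕1⊕0⊕1⊕0⊕1⊕0⊕0 = 0
s16: b16⊕b17⊕b18⊕b19⊕b20⊕b21⊕b22⊕b23⊕b24⊕b25⊕b26⊕b27⊕b28⊕b29⊕b30⊕b31 = 0⊕0⊕0⊕0⊕1⊕1⊕1⊕0⊕0⊕1⊕0⊕1⊕0⊕1⊕0⊕0 = 0
Syndrome (s16...s1) = 00000 → position 0 (no error).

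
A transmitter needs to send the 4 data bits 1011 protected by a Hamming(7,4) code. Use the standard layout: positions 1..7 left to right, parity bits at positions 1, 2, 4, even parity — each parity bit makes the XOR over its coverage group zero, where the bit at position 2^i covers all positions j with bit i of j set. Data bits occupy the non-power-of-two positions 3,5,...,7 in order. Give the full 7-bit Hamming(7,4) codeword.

0110011

Place data bits at non-power-of-two positions: b3=1, b5=0, b6=1, b7=1.
p1 = XOR of data positions {3,5,7} = 1⊕0⊕1 = 0
p2 = XOR of data positions {3,6,7} = 1⊕1⊕1 = 1
p4 = XOR of data positions {5,6,7} = 0⊕1⊕1 = 0
Codeword b1..b7 = 0110011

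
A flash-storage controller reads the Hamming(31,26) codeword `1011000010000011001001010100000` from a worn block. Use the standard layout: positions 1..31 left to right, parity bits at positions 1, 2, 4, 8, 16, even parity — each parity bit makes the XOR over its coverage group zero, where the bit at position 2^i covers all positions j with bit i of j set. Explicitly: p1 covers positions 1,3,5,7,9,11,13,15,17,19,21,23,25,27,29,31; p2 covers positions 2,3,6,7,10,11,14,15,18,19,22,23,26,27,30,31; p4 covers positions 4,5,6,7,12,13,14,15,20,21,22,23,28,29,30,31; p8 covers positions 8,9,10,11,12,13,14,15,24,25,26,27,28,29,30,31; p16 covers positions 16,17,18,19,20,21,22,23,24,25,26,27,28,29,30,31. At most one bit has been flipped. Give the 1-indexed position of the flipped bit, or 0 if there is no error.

23

s1: b1⊕b3⊕b5⊕b7⊕b9⊕b11⊕b13⊕b15⊕b17⊕b19⊕b21⊕b23⊕b25⊕b27⊕b29⊕b31 = 1⊕1⊕0⊕0⊕1⊕0⊕0⊕1⊕0⊕1⊕0⊕0⊕0⊕0⊕0⊕0 = 1
s2: b2⊕b3⊕b6⊕b7⊕b10⊕b11⊕b14⊕b15⊕b18⊕b19⊕b22⊕b23⊕b26⊕b27⊕b30⊕b31 = 0⊕1⊕0⊕0⊕0⊕0⊕0⊕1⊕0⊕1⊕1⊕0⊕1⊕0⊕0⊕0 = 1
s4: b4⊕b5⊕b6⊕b7⊕b12⊕b13⊕b14⊕b15⊕b20⊕b21⊕b22⊕b23⊕b28⊕b29⊕b30⊕b31 = 1⊕0⊕0⊕0⊕0⊕0⊕0⊕1⊕0⊕0⊕1⊕0⊕0⊕0⊕0⊕0 = 1
s8: b8⊕b9⊕b10⊕b11⊕b12⊕b13⊕b14⊕b15⊕b24⊕b25⊕b26⊕b27⊕b28⊕b29⊕b30⊕b31 = 0⊕1⊕0⊕0⊕0⊕0⊕0⊕1⊕1⊕0⊕1⊕0⊕0⊕0⊕0⊕0 = 0
s16: b16⊕b17⊕b18⊕b19⊕b20⊕b21⊕b22⊕b23⊕b24⊕b25⊕b26⊕b27⊕b28⊕b29⊕b30⊕b31 = 1⊕0⊕0⊕1⊕0⊕0⊕1⊕0⊕1⊕0⊕1⊕0⊕0⊕0⊕0⊕0 = 1
Syndrome (s16...s1) = 10111 → position 23.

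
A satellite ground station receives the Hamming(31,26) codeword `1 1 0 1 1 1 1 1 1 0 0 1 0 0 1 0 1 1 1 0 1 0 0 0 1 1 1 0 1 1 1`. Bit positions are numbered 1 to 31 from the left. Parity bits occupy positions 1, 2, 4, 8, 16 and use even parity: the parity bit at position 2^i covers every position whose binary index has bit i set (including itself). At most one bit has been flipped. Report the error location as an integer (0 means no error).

s1: b1⊕b3⊕b5⊕b7⊕b9⊕b11⊕b13⊕b15⊕b17⊕b19⊕b21⊕b23⊕b25⊕b27⊕b29⊕b31 = 1⊕0⊕1⊕1⊕1⊕0⊕0⊕1⊕1⊕1⊕1⊕0⊕1⊕1⊕1⊕1 = 0
s2: b2⊕b3⊕b6⊕b7⊕b10⊕b11⊕b14⊕b15⊕b18⊕b19⊕b22⊕b23⊕b26⊕b27⊕b30⊕b31 = 1⊕0⊕1⊕1⊕0⊕0⊕0⊕1⊕1⊕1⊕0⊕0⊕1⊕1⊕1⊕1 = 0
s4: b4⊕b5⊕b6⊕b7⊕b12⊕b13⊕b14⊕b15⊕b20⊕b21⊕b22⊕b23⊕b28⊕b29⊕b30⊕b31 = 1⊕1⊕1⊕1⊕1⊕0⊕0⊕1⊕0⊕1⊕0⊕0⊕0⊕1⊕1⊕1 = 0
s8: b8⊕b9⊕b10⊕b11⊕b12⊕b13⊕b14⊕b15⊕b24⊕b25⊕b26⊕b27⊕b28⊕b29⊕b30⊕b31 = 1⊕1⊕0⊕0⊕1⊕0⊕0⊕1⊕0⊕1⊕1⊕1⊕0⊕1⊕1⊕1 = 0
s16: b16⊕b17⊕b18⊕b19⊕b20⊕b21⊕b22⊕b23⊕b24⊕b25⊕b26⊕b27⊕b28⊕b29⊕b30⊕b31 = 0⊕1⊕1⊕1⊕0⊕1⊕0⊕0⊕0⊕1⊕1⊕1⊕0⊕1⊕1⊕1 = 0
Syndrome (s16...s1) = 00000 → position 0 (no error).

0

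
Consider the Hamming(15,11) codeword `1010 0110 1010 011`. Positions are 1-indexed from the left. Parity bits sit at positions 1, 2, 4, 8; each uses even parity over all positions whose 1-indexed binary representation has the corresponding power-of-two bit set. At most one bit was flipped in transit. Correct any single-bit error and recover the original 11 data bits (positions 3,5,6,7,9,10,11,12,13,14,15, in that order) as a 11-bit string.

10111010011

s1: b1⊕b3⊕b5⊕b7⊕b9⊕b11⊕b13⊕b15 = 1⊕1⊕0⊕1⊕1⊕1⊕0⊕1 = 0
s2: b2⊕b3⊕b6⊕b7⊕b10⊕b11⊕b14⊕b15 = 0⊕1⊕1⊕1⊕0⊕1⊕1⊕1 = 0
s4: b4⊕b5⊕b6⊕b7⊕b12⊕b13⊕b14⊕b15 = 0⊕0⊕1⊕1⊕0⊕0⊕1⊕1 = 0
s8: b8⊕b9⊕b10⊕b11⊕b12⊕b13⊕b14⊕b15 = 0⊕1⊕0⊕1⊕0⊕0⊕1⊕1 = 0
Syndrome (s8...s1) = 0000 → position 0 (no error).
No correction needed.
Data bits at positions 3,5,6,7,9,10,11,12,13,14,15: 10111010011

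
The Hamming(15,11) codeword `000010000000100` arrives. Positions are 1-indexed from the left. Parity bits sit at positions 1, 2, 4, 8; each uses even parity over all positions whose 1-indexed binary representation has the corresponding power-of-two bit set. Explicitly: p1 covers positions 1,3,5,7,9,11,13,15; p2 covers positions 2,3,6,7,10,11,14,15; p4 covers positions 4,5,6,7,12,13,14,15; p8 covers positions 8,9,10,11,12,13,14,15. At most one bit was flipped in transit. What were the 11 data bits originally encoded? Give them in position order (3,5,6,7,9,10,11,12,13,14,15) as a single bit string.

01000000100

s1: b1⊕b3⊕b5⊕b7⊕b9⊕b11⊕b13⊕b15 = 0⊕0⊕1⊕0⊕0⊕0⊕1⊕0 = 0
s2: b2⊕b3⊕b6⊕b7⊕b10⊕b11⊕b14⊕b15 = 0⊕0⊕0⊕0⊕0⊕0⊕0⊕0 = 0
s4: b4⊕b5⊕b6⊕b7⊕b12⊕b13⊕b14⊕b15 = 0⊕1⊕0⊕0⊕0⊕1⊕0⊕0 = 0
s8: b8⊕b9⊕b10⊕b11⊕b12⊕b13⊕b14⊕b15 = 0⊕0⊕0⊕0⊕0⊕1⊕0⊕0 = 1
Syndrome (s8...s1) = 1000 → position 8.
Flip bit 8: corrected codeword = 000010010000100
Data bits at positions 3,5,6,7,9,10,11,12,13,14,15: 01000000100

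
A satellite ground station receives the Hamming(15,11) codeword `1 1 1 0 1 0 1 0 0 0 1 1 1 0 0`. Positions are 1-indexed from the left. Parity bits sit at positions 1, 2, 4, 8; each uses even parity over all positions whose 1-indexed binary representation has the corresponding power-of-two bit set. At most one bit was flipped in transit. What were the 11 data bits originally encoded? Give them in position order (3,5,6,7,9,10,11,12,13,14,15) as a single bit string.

11010011100

s1: b1⊕b3⊕b5⊕b7⊕b9⊕b11⊕b13⊕b15 = 1⊕1⊕1⊕1⊕0⊕1⊕1⊕0 = 0
s2: b2⊕b3⊕b6⊕b7⊕b10⊕b11⊕b14⊕b15 = 1⊕1⊕0⊕1⊕0⊕1⊕0⊕0 = 0
s4: b4⊕b5⊕b6⊕b7⊕b12⊕b13⊕b14⊕b15 = 0⊕1⊕0⊕1⊕1⊕1⊕0⊕0 = 0
s8: b8⊕b9⊕b10⊕b11⊕b12⊕b13⊕b14⊕b15 = 0⊕0⊕0⊕1⊕1⊕1⊕0⊕0 = 1
Syndrome (s8...s1) = 1000 → position 8.
Flip bit 8: corrected codeword = 111010110011100
Data bits at positions 3,5,6,7,9,10,11,12,13,14,15: 11010011100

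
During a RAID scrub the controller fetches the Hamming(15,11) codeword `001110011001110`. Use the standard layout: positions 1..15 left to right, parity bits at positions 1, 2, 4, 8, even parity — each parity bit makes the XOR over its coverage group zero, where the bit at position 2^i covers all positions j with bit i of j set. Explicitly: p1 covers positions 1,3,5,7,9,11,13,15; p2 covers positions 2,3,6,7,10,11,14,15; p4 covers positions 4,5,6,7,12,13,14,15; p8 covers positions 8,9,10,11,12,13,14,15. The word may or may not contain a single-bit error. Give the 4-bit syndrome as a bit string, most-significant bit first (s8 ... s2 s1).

1100

s1: b1⊕b3⊕b5⊕b7⊕b9⊕b11⊕b13⊕b15 = 0⊕1⊕1⊕0⊕1⊕0⊕1⊕0 = 0
s2: b2⊕b3⊕b6⊕b7⊕b10⊕b11⊕b14⊕b15 = 0⊕1⊕0⊕0⊕0⊕0⊕1⊕0 = 0
s4: b4⊕b5⊕b6⊕b7⊕b12⊕b13⊕b14⊕b15 = 1⊕1⊕0⊕0⊕1⊕1⊕1⊕0 = 1
s8: b8⊕b9⊕b10⊕b11⊕b12⊕b13⊕b14⊕b15 = 1⊕1⊕0⊕0⊕1⊕1⊕1⊕0 = 1
Syndrome (s8...s1) = 1100 → position 12.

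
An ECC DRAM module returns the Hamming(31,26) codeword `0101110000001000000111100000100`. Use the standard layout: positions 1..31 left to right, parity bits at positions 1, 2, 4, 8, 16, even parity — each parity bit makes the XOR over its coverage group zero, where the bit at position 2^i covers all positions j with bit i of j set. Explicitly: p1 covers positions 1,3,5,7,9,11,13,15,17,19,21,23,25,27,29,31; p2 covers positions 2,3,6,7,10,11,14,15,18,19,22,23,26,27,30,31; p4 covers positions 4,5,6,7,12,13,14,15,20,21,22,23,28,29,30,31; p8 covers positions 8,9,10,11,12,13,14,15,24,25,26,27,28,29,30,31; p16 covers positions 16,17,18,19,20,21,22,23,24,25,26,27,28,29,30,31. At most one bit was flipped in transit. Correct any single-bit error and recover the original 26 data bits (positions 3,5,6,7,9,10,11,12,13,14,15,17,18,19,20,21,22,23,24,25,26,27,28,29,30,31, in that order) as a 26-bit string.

s1: b1⊕b3⊕b5⊕b7⊕b9⊕b11⊕b13⊕b15⊕b17⊕b19⊕b21⊕b23⊕b25⊕b27⊕b29⊕b31 = 0⊕0⊕1⊕0⊕0⊕0⊕1⊕0⊕0⊕0⊕1⊕1⊕0⊕0⊕1⊕0 = 1
s2: b2⊕b3⊕b6⊕b7⊕b10⊕b11⊕b14⊕b15⊕b18⊕b19⊕b22⊕b23⊕b26⊕b27⊕b30⊕b31 = 1⊕0⊕1⊕0⊕0⊕0⊕0⊕0⊕0⊕0⊕1⊕1⊕0⊕0⊕0⊕0 = 0
s4: b4⊕b5⊕b6⊕b7⊕b12⊕b13⊕b14⊕b15⊕b20⊕b21⊕b22⊕b23⊕b28⊕b29⊕b30⊕b31 = 1⊕1⊕1⊕0⊕0⊕1⊕0⊕0⊕1⊕1⊕1⊕1⊕0⊕1⊕0⊕0 = 1
s8: b8⊕b9⊕b10⊕b11⊕b12⊕b13⊕b14⊕b15⊕b24⊕b25⊕b26⊕b27⊕b28⊕b29⊕b30⊕b31 = 0⊕0⊕0⊕0⊕0⊕1⊕0⊕0⊕0⊕0⊕0⊕0⊕0⊕1⊕0⊕0 = 0
s16: b16⊕b17⊕b18⊕b19⊕b20⊕b21⊕b22⊕b23⊕b24⊕b25⊕b26⊕b27⊕b28⊕b29⊕b30⊕b31 = 0⊕0⊕0⊕0⊕1⊕1⊕1⊕1⊕0⊕0⊕0⊕0⊕0⊕1⊕0⊕0 = 1
Syndrome (s16...s1) = 10101 → position 21.
Flip bit 21: corrected codeword = 0101110000001000000101100000100
Data bits at positions 3,5,6,7,9,10,11,12,13,14,15,17,18,19,20,21,22,23,24,25,26,27,28,29,30,31: 01100000100000101100000100

01100000100000101100000100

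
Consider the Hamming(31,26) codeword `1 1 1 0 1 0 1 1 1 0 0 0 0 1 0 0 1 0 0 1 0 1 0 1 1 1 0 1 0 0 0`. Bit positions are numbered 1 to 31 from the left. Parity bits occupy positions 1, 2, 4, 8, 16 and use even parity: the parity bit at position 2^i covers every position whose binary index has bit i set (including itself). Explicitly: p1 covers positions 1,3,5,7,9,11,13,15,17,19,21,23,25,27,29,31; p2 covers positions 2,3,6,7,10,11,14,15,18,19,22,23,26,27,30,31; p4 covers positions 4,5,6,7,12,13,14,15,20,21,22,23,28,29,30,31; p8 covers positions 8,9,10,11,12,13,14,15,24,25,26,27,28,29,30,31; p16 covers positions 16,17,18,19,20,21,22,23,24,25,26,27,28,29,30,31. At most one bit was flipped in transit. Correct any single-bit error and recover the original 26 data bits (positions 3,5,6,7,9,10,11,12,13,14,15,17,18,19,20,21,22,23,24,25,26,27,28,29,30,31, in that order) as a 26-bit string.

s1: b1⊕b3⊕b5⊕b7⊕b9⊕b11⊕b13⊕b15⊕b17⊕b19⊕b21⊕b23⊕b25⊕b27⊕b29⊕b31 = 1⊕1⊕1⊕1⊕1⊕0⊕0⊕0⊕1⊕0⊕0⊕0⊕1⊕0⊕0⊕0 = 1
s2: b2⊕b3⊕b6⊕b7⊕b10⊕b11⊕b14⊕b15⊕b18⊕b19⊕b22⊕b23⊕b26⊕b27⊕b30⊕b31 = 1⊕1⊕0⊕1⊕0⊕0⊕1⊕0⊕0⊕0⊕1⊕0⊕1⊕0⊕0⊕0 = 0
s4: b4⊕b5⊕b6⊕b7⊕b12⊕b13⊕b14⊕b15⊕b20⊕b21⊕b22⊕b23⊕b28⊕b29⊕b30⊕b31 = 0⊕1⊕0⊕1⊕0⊕0⊕1⊕0⊕1⊕0⊕1⊕0⊕1⊕0⊕0⊕0 = 0
s8: b8⊕b9⊕b10⊕b11⊕b12⊕b13⊕b14⊕b15⊕b24⊕b25⊕b26⊕b27⊕b28⊕b29⊕b30⊕b31 = 1⊕1⊕0⊕0⊕0⊕0⊕1⊕0⊕1⊕1⊕1⊕0⊕1⊕0⊕0⊕0 = 1
s16: b16⊕b17⊕b18⊕b19⊕b20⊕b21⊕b22⊕b23⊕b24⊕b25⊕b26⊕b27⊕b28⊕b29⊕b30⊕b31 = 0⊕1⊕0⊕0⊕1⊕0⊕1⊕0⊕1⊕1⊕1⊕0⊕1⊕0⊕0⊕0 = 1
Syndrome (s16...s1) = 11001 → position 25.
Flip bit 25: corrected codeword = 1110101110000100100101010101000
Data bits at positions 3,5,6,7,9,10,11,12,13,14,15,17,18,19,20,21,22,23,24,25,26,27,28,29,30,31: 11011000010100101010101000

11011000010100101010101000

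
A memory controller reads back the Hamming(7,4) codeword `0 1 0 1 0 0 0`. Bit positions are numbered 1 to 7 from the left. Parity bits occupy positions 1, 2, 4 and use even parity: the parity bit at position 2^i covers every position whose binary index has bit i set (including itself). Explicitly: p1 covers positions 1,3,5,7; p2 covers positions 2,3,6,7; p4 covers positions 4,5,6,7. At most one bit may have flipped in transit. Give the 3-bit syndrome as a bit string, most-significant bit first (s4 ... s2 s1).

s1: b1⊕b3⊕b5⊕b7 = 0⊕0⊕0⊕0 = 0
s2: b2⊕b3⊕b6⊕b7 = 1⊕0⊕0⊕0 = 1
s4: b4⊕b5⊕b6⊕b7 = 1⊕0⊕0⊕0 = 1
Syndrome (s4...s1) = 110 → position 6.

110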